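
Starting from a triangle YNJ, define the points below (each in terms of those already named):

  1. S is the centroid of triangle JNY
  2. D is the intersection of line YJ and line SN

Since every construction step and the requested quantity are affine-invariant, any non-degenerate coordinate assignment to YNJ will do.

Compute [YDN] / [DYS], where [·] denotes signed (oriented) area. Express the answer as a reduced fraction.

Set Y = (0, 0), N = (1, 0), J = (0, 1); any affine frame gives the same invariant.
1. S is the centroid of triangle JNY ⇒ S = (1/3, 1/3)
2. D is the intersection of line YJ and line SN ⇒ D = (0, 1/2)
2·[YDN] = -1/2, 2·[DYS] = 1/6
[YDN]:[DYS] = -1/2:1/6 = -3

[YDN]:[DYS] = -3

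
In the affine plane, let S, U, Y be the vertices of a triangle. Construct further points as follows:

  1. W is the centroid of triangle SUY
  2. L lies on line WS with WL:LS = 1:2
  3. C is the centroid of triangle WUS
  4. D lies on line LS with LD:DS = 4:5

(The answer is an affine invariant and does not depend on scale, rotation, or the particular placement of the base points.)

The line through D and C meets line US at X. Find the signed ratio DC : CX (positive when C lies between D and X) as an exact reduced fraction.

DC:CX = 1/9

Set S = (0, 0), U = (1, 0), Y = (0, 1); any affine frame gives the same invariant.
1. W is the centroid of triangle SUY ⇒ W = (1/3, 1/3)
2. L lies on line WS with WL:LS = 1:2 ⇒ L = (2/9, 2/9)
3. C is the centroid of triangle WUS ⇒ C = (4/9, 1/9)
4. D lies on line LS with LD:DS = 4:5 ⇒ D = (10/81, 10/81)
line DC meets US at X = (10/3, 0)
C = D + t·(X−D) with t = 1/10, so DC:CX = 1/10:9/10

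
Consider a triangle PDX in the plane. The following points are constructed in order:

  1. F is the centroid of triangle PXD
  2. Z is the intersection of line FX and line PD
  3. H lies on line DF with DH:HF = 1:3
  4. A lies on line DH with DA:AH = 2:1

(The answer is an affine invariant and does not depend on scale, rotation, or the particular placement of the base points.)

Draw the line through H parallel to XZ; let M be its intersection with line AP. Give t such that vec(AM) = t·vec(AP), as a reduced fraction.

t = 1/22

Assign P = (0, 0), D = (1, 0), X = (0, 1) — the answer is frame-independent, so this choice is without loss of generality.
1. F is the centroid of triangle PXD ⇒ F = (1/3, 1/3)
2. Z is the intersection of line FX and line PD ⇒ Z = (1/2, 0)
3. H lies on line DF with DH:HF = 1:3 ⇒ H = (5/6, 1/12)
4. A lies on line DH with DA:AH = 2:1 ⇒ A = (8/9, 1/18)
through H parallel to XZ: direction (1/2, -1); meets AP at M = (28/33, 7/132)
M = A + t·(P−A) with t = 1/22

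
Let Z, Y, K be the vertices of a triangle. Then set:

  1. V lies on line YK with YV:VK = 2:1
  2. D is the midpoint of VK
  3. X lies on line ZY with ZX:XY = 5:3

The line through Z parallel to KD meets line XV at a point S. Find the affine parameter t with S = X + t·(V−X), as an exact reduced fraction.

Choose coordinates Z = (0, 0), Y = (1, 0), K = (0, 1).
1. V lies on line YK with YV:VK = 2:1 ⇒ V = (1/3, 2/3)
2. D is the midpoint of VK ⇒ D = (1/6, 5/6)
3. X lies on line ZY with ZX:XY = 5:3 ⇒ X = (5/8, 0)
through Z parallel to KD: direction (1/6, -1/6); meets XV at S = (10/9, -10/9)
S = X + t·(V−X) with t = -5/3

t = -5/3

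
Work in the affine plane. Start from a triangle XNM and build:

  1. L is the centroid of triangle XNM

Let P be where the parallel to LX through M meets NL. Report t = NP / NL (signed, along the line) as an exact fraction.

t = 2

Choose coordinates X = (0, 0), N = (1, 0), M = (0, 1).
1. L is the centroid of triangle XNM ⇒ L = (1/3, 1/3)
through M parallel to LX: direction (-1/3, -1/3); meets NL at P = (-1/3, 2/3)
P = N + t·(L−N) with t = 2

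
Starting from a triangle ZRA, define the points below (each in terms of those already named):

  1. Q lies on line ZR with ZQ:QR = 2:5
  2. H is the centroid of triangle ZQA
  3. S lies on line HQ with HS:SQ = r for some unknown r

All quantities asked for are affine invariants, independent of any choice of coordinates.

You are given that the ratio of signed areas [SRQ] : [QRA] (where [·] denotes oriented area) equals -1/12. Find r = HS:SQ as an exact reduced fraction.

Set Z = (0, 0), R = (1, 0), A = (0, 1); any affine frame gives the same invariant.
1. Q lies on line ZR with ZQ:QR = 2:5 ⇒ Q = (2/7, 0)
2. H is the centroid of triangle ZQA ⇒ H = (2/21, 1/3)
3. With HS:SQ = r, write λ = r/(r+1) so S = H + λ·(Q−H); S is affine-linear in λ
Every point depending on S is an affine combination of S and λ-independent points, so each such coordinate is linear in λ; the λ² term in each signed area is a multiple of (Q−H)×(Q−H) = 0, so 2·[SRQ] and 2·[QRA] are each linear in λ. Evaluating at λ=0 and λ=1:
  2·[SRQ] = 5/21·λ − 5/21,   2·[QRA] = 5/7
So [SRQ]:[QRA] = (5/21·λ − 5/21) / (5/7). Setting this equal to -1/12:
  5/21·λ − 5/21 = -1/12·(5/7)  ⇒  λ = 3/4
Then r = λ/(1−λ) = (3/4)/(1/4) = 3. Check: with r = 3, S = (5/21, 1/12) and [SRQ]:[QRA] = -1/12 as required.

r = 3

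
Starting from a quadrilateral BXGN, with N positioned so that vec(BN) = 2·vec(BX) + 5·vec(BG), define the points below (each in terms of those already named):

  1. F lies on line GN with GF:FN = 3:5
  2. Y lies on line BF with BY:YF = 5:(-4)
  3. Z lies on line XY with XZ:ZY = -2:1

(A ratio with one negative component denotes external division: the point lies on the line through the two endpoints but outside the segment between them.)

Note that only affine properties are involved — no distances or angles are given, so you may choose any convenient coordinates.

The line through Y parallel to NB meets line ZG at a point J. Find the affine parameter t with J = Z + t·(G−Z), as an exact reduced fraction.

Choose coordinates B = (0, 0), X = (1, 0), G = (0, 1), N = (2, 5).
1. F lies on line GN with GF:FN = 3:5 ⇒ F = (3/4, 5/2)
2. Y lies on line BF with BY:YF = 5:(-4) ⇒ Y = (15/4, 25/2)
3. Z lies on line XY with XZ:ZY = -2:1 ⇒ Z = (13/2, 25)
through Y parallel to NB: direction (-2, -5); meets ZG at J = (221/124, 235/31)
J = Z + t·(G−Z) with t = 45/62

t = 45/62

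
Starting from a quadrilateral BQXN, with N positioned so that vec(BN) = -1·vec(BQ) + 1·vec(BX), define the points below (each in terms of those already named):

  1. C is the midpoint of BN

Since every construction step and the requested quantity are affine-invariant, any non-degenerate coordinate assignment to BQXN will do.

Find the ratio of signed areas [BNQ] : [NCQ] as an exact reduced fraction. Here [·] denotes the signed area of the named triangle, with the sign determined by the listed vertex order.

[BNQ]:[NCQ] = -2

Work in coordinates with B = (0, 0), Q = (1, 0), X = (0, 1), N = (-1, 1).
1. C is the midpoint of BN ⇒ C = (-1/2, 1/2)
2·[BNQ] = -1, 2·[NCQ] = 1/2
[BNQ]:[NCQ] = -1:1/2 = -2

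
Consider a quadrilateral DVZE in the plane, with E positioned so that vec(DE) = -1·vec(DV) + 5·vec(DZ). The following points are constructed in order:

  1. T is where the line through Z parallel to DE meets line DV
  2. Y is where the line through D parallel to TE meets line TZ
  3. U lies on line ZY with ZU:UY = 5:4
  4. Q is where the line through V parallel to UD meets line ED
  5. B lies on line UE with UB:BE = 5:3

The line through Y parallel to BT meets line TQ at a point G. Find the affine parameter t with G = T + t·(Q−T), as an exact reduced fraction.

t = -75/121

Set D = (0, 0), V = (1, 0), Z = (0, 1), E = (-1, 5); any affine frame gives the same invariant.
1. T is where the line through Z parallel to DE meets line DV ⇒ T = (1/5, 0)
2. Y is where the line through D parallel to TE meets line TZ ⇒ Y = (6/5, -5)
3. U lies on line ZY with ZU:UY = 5:4 ⇒ U = (2/3, -7/3)
4. Q is where the line through V parallel to UD meets line ED ⇒ Q = (-7/3, 35/3)
5. B lies on line UE with UB:BE = 5:3 ⇒ B = (-3/8, 9/4)
through Y parallel to BT: direction (23/40, -9/4); meets TQ at G = (1071/605, -875/121)
G = T + t·(Q−T) with t = -75/121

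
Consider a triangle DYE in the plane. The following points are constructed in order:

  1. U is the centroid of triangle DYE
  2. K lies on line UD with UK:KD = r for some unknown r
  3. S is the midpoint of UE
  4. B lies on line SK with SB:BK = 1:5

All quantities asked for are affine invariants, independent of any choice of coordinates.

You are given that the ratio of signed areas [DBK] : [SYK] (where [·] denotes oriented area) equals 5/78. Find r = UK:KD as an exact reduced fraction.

r = 3

Work in coordinates with D = (0, 0), Y = (1, 0), E = (0, 1).
1. U is the centroid of triangle DYE ⇒ U = (1/3, 1/3)
2. With UK:KD = r, write λ = r/(r+1) so K = U + λ·(D−U); K is affine-linear in λ
3. S is the midpoint of UE ⇒ S = (1/6, 2/3)
4. B lies on line SK with SB:BK = 1:5 ⇒ B is an affine combination of earlier points and hence also affine-linear in λ
Every point depending on K is an affine combination of K and λ-independent points, so each such coordinate is linear in λ; the λ² term in each signed area is a multiple of (D−U)×(D−U) = 0, so 2·[DBK] and 2·[SYK] are each linear in λ. Evaluating at λ=0 and λ=1:
  2·[DBK] = 5/36·λ − 5/36,   2·[SYK] = -1/2·λ − 1/6
So [DBK]:[SYK] = (5/36·λ − 5/36) / (-1/2·λ − 1/6). Setting this equal to 5/78:
  5/36·λ − 5/36 = 5/78·(-1/2·λ − 1/6)  ⇒  λ = 3/4
Then r = λ/(1−λ) = (3/4)/(1/4) = 3. Check: with r = 3, K = (1/12, 1/12) and [DBK]:[SYK] = 5/78 as required.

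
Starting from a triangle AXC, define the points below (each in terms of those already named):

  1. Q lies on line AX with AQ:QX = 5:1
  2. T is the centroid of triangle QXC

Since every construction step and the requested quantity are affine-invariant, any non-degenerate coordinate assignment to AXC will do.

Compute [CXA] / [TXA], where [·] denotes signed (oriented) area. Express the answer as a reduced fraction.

Work in coordinates with A = (0, 0), X = (1, 0), C = (0, 1).
1. Q lies on line AX with AQ:QX = 5:1 ⇒ Q = (5/6, 0)
2. T is the centroid of triangle QXC ⇒ T = (11/18, 1/3)
2·[CXA] = -1, 2·[TXA] = -1/3
[CXA]:[TXA] = -1:-1/3 = 3

[CXA]:[TXA] = 3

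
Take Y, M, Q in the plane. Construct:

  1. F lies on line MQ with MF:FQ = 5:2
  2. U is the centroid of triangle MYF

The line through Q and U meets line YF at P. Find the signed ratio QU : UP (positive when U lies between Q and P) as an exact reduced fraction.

Choose coordinates Y = (0, 0), M = (1, 0), Q = (0, 1).
1. F lies on line MQ with MF:FQ = 5:2 ⇒ F = (2/7, 5/7)
2. U is the centroid of triangle MYF ⇒ U = (3/7, 5/21)
line QU meets YF at P = (18/77, 45/77)
U = Q + t·(P−Q) with t = 11/6, so QU:UP = 11/6:-5/6

QU:UP = -11/5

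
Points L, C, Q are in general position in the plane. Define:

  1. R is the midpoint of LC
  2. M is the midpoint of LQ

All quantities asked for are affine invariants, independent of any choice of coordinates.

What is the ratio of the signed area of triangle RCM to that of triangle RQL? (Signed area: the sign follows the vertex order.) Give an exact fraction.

[RCM]:[RQL] = 1/2

Work in coordinates with L = (0, 0), C = (1, 0), Q = (0, 1).
1. R is the midpoint of LC ⇒ R = (1/2, 0)
2. M is the midpoint of LQ ⇒ M = (0, 1/2)
2·[RCM] = 1/4, 2·[RQL] = 1/2
[RCM]:[RQL] = 1/4:1/2 = 1/2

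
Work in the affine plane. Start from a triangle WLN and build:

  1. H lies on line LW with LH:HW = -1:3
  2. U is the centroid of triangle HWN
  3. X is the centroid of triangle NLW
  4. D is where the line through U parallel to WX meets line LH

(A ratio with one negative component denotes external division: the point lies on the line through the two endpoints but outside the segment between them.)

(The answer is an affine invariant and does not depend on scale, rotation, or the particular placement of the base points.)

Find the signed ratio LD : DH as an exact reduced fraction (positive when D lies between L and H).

LD:DH = -5/8

Set W = (0, 0), L = (1, 0), N = (0, 1); any affine frame gives the same invariant.
1. H lies on line LW with LH:HW = -1:3 ⇒ H = (3/2, 0)
2. U is the centroid of triangle HWN ⇒ U = (1/2, 1/3)
3. X is the centroid of triangle NLW ⇒ X = (1/3, 1/3)
4. D is where the line through U parallel to WX meets line LH ⇒ D = (1/6, 0)
D = L + t·(H−L) with t = -5/3, so LD:DH = t:(1−t) = -5/3:8/3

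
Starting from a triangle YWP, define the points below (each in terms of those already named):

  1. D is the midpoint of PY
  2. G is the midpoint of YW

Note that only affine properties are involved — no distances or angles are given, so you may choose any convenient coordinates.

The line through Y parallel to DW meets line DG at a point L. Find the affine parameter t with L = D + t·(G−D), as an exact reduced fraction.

Set Y = (0, 0), W = (1, 0), P = (0, 1); any affine frame gives the same invariant.
1. D is the midpoint of PY ⇒ D = (0, 1/2)
2. G is the midpoint of YW ⇒ G = (1/2, 0)
through Y parallel to DW: direction (1, -1/2); meets DG at L = (1, -1/2)
L = D + t·(G−D) with t = 2

t = 2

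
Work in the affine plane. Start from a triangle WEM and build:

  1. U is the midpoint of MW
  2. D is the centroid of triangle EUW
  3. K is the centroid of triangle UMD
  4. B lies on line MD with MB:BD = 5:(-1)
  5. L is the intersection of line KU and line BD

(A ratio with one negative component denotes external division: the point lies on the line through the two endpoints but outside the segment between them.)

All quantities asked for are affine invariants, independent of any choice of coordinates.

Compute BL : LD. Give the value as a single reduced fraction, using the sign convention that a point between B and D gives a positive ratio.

BL:LD = -3/2

Choose coordinates W = (0, 0), E = (1, 0), M = (0, 1).
1. U is the midpoint of MW ⇒ U = (0, 1/2)
2. D is the centroid of triangle EUW ⇒ D = (1/3, 1/6)
3. K is the centroid of triangle UMD ⇒ K = (1/9, 5/9)
4. B lies on line MD with MB:BD = 5:(-1) ⇒ B = (5/12, -1/24)
5. L is the intersection of line KU and line BD ⇒ L = (1/6, 7/12)
L = B + t·(D−B) with t = 3, so BL:LD = t:(1−t) = 3:-2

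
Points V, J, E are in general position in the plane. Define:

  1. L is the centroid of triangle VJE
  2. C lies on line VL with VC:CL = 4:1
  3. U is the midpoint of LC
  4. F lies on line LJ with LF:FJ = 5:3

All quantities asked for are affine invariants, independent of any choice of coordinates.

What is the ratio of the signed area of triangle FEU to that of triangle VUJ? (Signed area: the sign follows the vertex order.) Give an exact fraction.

[FEU]:[VUJ] = -7/8

Work in coordinates with V = (0, 0), J = (1, 0), E = (0, 1).
1. L is the centroid of triangle VJE ⇒ L = (1/3, 1/3)
2. C lies on line VL with VC:CL = 4:1 ⇒ C = (4/15, 4/15)
3. U is the midpoint of LC ⇒ U = (3/10, 3/10)
4. F lies on line LJ with LF:FJ = 5:3 ⇒ F = (3/4, 1/8)
2·[FEU] = 21/80, 2·[VUJ] = -3/10
[FEU]:[VUJ] = 21/80:-3/10 = -7/8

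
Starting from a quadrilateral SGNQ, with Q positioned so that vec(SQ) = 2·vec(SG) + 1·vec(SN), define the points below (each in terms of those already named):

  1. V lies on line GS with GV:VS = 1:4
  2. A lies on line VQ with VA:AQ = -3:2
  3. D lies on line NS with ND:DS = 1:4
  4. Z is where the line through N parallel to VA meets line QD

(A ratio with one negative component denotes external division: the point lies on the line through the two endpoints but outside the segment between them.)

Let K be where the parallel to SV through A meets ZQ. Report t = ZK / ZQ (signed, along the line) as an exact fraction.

t = 49/5

Assign S = (0, 0), G = (1, 0), N = (0, 1), Q = (2, 1) — the answer is frame-independent, so this choice is without loss of generality.
1. V lies on line GS with GV:VS = 1:4 ⇒ V = (4/5, 0)
2. A lies on line VQ with VA:AQ = -3:2 ⇒ A = (22/5, 3)
3. D lies on line NS with ND:DS = 1:4 ⇒ D = (0, 4/5)
4. Z is where the line through N parallel to VA meets line QD ⇒ Z = (-3/11, 17/22)
through A parallel to SV: direction (4/5, 0); meets ZQ at K = (22, 3)
K = Z + t·(Q−Z) with t = 49/5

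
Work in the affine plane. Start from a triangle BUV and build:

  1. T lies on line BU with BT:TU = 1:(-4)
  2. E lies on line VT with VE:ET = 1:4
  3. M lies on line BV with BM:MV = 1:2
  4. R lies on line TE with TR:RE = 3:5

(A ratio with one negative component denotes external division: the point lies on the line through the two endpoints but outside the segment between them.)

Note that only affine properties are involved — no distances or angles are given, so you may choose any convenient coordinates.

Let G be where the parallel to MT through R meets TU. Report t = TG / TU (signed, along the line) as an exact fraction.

t = -3/20

Assign B = (0, 0), U = (1, 0), V = (0, 1) — the answer is frame-independent, so this choice is without loss of generality.
1. T lies on line BU with BT:TU = 1:(-4) ⇒ T = (-1/3, 0)
2. E lies on line VT with VE:ET = 1:4 ⇒ E = (-1/15, 4/5)
3. M lies on line BV with BM:MV = 1:2 ⇒ M = (0, 1/3)
4. R lies on line TE with TR:RE = 3:5 ⇒ R = (-7/30, 3/10)
through R parallel to MT: direction (-1/3, -1/3); meets TU at G = (-8/15, 0)
G = T + t·(U−T) with t = -3/20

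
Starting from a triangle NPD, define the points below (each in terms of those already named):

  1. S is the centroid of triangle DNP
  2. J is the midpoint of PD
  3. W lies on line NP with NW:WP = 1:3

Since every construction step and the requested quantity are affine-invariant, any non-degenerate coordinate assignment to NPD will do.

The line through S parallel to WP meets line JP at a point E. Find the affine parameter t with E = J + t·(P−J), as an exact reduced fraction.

t = 1/3

Assign N = (0, 0), P = (1, 0), D = (0, 1) — the answer is frame-independent, so this choice is without loss of generality.
1. S is the centroid of triangle DNP ⇒ S = (1/3, 1/3)
2. J is the midpoint of PD ⇒ J = (1/2, 1/2)
3. W lies on line NP with NW:WP = 1:3 ⇒ W = (1/4, 0)
through S parallel to WP: direction (3/4, 0); meets JP at E = (2/3, 1/3)
E = J + t·(P−J) with t = 1/3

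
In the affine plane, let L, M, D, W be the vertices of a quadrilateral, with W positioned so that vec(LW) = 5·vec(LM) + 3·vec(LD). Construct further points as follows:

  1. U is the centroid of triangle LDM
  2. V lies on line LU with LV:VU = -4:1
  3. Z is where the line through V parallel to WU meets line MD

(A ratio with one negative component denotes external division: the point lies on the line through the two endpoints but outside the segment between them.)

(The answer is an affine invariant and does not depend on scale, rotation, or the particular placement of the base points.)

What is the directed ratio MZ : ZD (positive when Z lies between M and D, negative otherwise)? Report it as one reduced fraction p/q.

Choose coordinates L = (0, 0), M = (1, 0), D = (0, 1), W = (5, 3).
1. U is the centroid of triangle LDM ⇒ U = (1/3, 1/3)
2. V lies on line LU with LV:VU = -4:1 ⇒ V = (4/9, 4/9)
3. Z is where the line through V parallel to WU meets line MD ⇒ Z = (17/33, 16/33)
Z = M + t·(D−M) with t = 16/33, so MZ:ZD = t:(1−t) = 16/33:17/33

MZ:ZD = 16/17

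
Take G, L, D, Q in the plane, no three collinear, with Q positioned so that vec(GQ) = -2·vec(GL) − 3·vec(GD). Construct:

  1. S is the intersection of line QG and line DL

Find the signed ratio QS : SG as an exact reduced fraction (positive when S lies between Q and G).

QS:SG = -6

Set G = (0, 0), L = (1, 0), D = (0, 1), Q = (-2, -3); any affine frame gives the same invariant.
1. S is the intersection of line QG and line DL ⇒ S = (2/5, 3/5)
S = Q + t·(G−Q) with t = 6/5, so QS:SG = t:(1−t) = 6/5:-1/5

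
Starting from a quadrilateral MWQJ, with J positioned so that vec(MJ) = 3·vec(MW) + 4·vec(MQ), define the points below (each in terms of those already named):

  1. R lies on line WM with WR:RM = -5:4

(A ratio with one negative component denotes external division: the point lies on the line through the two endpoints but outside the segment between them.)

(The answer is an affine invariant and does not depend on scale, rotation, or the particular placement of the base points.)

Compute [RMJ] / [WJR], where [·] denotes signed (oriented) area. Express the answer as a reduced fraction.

Set M = (0, 0), W = (1, 0), Q = (0, 1), J = (3, 4); any affine frame gives the same invariant.
1. R lies on line WM with WR:RM = -5:4 ⇒ R = (-4, 0)
2·[RMJ] = 16, 2·[WJR] = 20
[RMJ]:[WJR] = 16:20 = 4/5

[RMJ]:[WJR] = 4/5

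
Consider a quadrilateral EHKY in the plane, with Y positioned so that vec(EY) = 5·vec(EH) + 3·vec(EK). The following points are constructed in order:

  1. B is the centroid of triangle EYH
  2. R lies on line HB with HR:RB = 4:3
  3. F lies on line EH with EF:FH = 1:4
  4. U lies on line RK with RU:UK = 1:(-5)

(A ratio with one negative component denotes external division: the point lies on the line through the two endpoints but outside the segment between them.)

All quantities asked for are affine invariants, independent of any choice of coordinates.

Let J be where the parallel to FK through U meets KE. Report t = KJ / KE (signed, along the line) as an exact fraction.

t = -65/7

Choose coordinates E = (0, 0), H = (1, 0), K = (0, 1), Y = (5, 3).
1. B is the centroid of triangle EYH ⇒ B = (2, 1)
2. R lies on line HB with HR:RB = 4:3 ⇒ R = (11/7, 4/7)
3. F lies on line EH with EF:FH = 1:4 ⇒ F = (1/5, 0)
4. U lies on line RK with RU:UK = 1:(-5) ⇒ U = (55/28, 13/28)
through U parallel to FK: direction (-1/5, 1); meets KE at J = (0, 72/7)
J = K + t·(E−K) with t = -65/7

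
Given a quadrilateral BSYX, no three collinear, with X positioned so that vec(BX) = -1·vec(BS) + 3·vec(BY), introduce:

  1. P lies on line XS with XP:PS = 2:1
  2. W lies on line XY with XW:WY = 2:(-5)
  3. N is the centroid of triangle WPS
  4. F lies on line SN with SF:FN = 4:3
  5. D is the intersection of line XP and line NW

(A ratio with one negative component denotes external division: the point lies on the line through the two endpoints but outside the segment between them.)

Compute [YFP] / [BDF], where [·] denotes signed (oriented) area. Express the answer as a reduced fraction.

[YFP]:[BDF] = -2/187

Assign B = (0, 0), S = (1, 0), Y = (0, 1), X = (-1, 3) — the answer is frame-independent, so this choice is without loss of generality.
1. P lies on line XS with XP:PS = 2:1 ⇒ P = (1/3, 1)
2. W lies on line XY with XW:WY = 2:(-5) ⇒ W = (-5/3, 13/3)
3. N is the centroid of triangle WPS ⇒ N = (-1/9, 16/9)
4. F lies on line SN with SF:FN = 4:3 ⇒ F = (23/63, 64/63)
5. D is the intersection of line XP and line NW ⇒ D = (2/3, 1/2)
2·[YFP] = -1/189, 2·[BDF] = 187/378
[YFP]:[BDF] = -1/189:187/378 = -2/187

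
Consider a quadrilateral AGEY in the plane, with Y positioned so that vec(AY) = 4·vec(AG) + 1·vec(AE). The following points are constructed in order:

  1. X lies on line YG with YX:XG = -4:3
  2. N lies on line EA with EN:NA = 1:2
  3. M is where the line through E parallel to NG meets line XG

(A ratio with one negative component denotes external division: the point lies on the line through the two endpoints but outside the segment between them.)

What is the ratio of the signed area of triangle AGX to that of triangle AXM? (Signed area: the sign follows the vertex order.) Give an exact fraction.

[AGX]:[AXM] = -27/28

Set A = (0, 0), G = (1, 0), E = (0, 1), Y = (4, 1); any affine frame gives the same invariant.
1. X lies on line YG with YX:XG = -4:3 ⇒ X = (-8, -3)
2. N lies on line EA with EN:NA = 1:2 ⇒ N = (0, 2/3)
3. M is where the line through E parallel to NG meets line XG ⇒ M = (4/3, 1/9)
2·[AGX] = -3, 2·[AXM] = 28/9
[AGX]:[AXM] = -3:28/9 = -27/28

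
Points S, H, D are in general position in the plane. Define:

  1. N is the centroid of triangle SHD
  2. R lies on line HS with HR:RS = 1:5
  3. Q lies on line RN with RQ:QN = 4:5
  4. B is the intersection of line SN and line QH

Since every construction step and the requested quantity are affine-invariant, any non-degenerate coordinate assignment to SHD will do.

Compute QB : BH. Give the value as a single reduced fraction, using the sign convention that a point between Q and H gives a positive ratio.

Set S = (0, 0), H = (1, 0), D = (0, 1); any affine frame gives the same invariant.
1. N is the centroid of triangle SHD ⇒ N = (1/3, 1/3)
2. R lies on line HS with HR:RS = 1:5 ⇒ R = (5/6, 0)
3. Q lies on line RN with RQ:QN = 4:5 ⇒ Q = (11/18, 4/27)
4. B is the intersection of line SN and line QH ⇒ B = (8/29, 8/29)
B = Q + t·(H−Q) with t = -25/29, so QB:BH = t:(1−t) = -25/29:54/29

QB:BH = -25/54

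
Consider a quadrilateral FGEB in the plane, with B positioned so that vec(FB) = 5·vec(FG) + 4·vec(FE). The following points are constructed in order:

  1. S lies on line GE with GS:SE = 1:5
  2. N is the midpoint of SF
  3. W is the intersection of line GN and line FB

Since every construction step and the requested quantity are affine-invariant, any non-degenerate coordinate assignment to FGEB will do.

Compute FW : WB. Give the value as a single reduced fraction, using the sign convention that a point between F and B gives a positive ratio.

Choose coordinates F = (0, 0), G = (1, 0), E = (0, 1), B = (5, 4).
1. S lies on line GE with GS:SE = 1:5 ⇒ S = (5/6, 1/6)
2. N is the midpoint of SF ⇒ N = (5/12, 1/12)
3. W is the intersection of line GN and line FB ⇒ W = (5/33, 4/33)
W = F + t·(B−F) with t = 1/33, so FW:WB = t:(1−t) = 1/33:32/33

FW:WB = 1/32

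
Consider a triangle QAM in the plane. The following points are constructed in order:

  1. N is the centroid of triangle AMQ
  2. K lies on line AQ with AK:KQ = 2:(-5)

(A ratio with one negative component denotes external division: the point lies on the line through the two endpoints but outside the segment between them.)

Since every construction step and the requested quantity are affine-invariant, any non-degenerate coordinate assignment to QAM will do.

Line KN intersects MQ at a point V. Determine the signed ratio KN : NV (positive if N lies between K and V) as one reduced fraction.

Assign Q = (0, 0), A = (1, 0), M = (0, 1) — the answer is frame-independent, so this choice is without loss of generality.
1. N is the centroid of triangle AMQ ⇒ N = (1/3, 1/3)
2. K lies on line AQ with AK:KQ = 2:(-5) ⇒ K = (5/3, 0)
line KN meets MQ at V = (0, 5/12)
N = K + t·(V−K) with t = 4/5, so KN:NV = 4/5:1/5

KN:NV = 4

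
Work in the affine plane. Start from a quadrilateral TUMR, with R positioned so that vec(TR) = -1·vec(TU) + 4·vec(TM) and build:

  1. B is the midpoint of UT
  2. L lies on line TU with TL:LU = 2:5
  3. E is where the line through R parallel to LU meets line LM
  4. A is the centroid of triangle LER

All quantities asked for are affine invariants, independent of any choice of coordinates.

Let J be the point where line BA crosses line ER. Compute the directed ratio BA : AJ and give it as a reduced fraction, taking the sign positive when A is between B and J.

Choose coordinates T = (0, 0), U = (1, 0), M = (0, 1), R = (-1, 4).
1. B is the midpoint of UT ⇒ B = (1/2, 0)
2. L lies on line TU with TL:LU = 2:5 ⇒ L = (2/7, 0)
3. E is where the line through R parallel to LU meets line LM ⇒ E = (-6/7, 4)
4. A is the centroid of triangle LER ⇒ A = (-11/21, 8/3)
line BA meets ER at J = (-29/28, 4)
A = B + t·(J−B) with t = 2/3, so BA:AJ = 2/3:1/3

BA:AJ = 2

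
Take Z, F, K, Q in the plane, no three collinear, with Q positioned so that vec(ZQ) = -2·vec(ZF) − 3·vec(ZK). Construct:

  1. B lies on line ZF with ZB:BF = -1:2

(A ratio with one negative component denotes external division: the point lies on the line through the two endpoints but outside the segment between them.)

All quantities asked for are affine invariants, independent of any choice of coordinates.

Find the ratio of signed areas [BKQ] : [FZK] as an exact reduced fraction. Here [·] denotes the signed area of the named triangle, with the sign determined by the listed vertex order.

Work in coordinates with Z = (0, 0), F = (1, 0), K = (0, 1), Q = (-2, -3).
1. B lies on line ZF with ZB:BF = -1:2 ⇒ B = (-1, 0)
2·[BKQ] = -2, 2·[FZK] = -1
[BKQ]:[FZK] = -2:-1 = 2

[BKQ]:[FZK] = 2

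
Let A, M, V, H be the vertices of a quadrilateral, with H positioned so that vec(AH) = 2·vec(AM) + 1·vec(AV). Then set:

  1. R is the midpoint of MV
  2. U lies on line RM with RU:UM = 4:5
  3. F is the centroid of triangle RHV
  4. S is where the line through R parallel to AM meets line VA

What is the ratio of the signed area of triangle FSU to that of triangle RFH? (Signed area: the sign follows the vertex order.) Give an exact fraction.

[FSU]:[RFH] = -23/18

Work in coordinates with A = (0, 0), M = (1, 0), V = (0, 1), H = (2, 1).
1. R is the midpoint of MV ⇒ R = (1/2, 1/2)
2. U lies on line RM with RU:UM = 4:5 ⇒ U = (13/18, 5/18)
3. F is the centroid of triangle RHV ⇒ F = (5/6, 5/6)
4. S is where the line through R parallel to AM meets line VA ⇒ S = (0, 1/2)
2·[FSU] = 23/54, 2·[RFH] = -1/3
[FSU]:[RFH] = 23/54:-1/3 = -23/18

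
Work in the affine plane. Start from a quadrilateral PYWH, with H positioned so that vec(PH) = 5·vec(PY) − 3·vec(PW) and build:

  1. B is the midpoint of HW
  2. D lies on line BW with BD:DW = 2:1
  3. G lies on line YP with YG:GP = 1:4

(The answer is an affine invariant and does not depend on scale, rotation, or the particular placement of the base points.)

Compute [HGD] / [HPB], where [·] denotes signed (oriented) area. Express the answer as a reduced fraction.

[HGD]:[HPB] = 3/5

Assign P = (0, 0), Y = (1, 0), W = (0, 1), H = (5, -3) — the answer is frame-independent, so this choice is without loss of generality.
1. B is the midpoint of HW ⇒ B = (5/2, -1)
2. D lies on line BW with BD:DW = 2:1 ⇒ D = (5/6, 1/3)
3. G lies on line YP with YG:GP = 1:4 ⇒ G = (4/5, 0)
2·[HGD] = -3/2, 2·[HPB] = -5/2
[HGD]:[HPB] = -3/2:-5/2 = 3/5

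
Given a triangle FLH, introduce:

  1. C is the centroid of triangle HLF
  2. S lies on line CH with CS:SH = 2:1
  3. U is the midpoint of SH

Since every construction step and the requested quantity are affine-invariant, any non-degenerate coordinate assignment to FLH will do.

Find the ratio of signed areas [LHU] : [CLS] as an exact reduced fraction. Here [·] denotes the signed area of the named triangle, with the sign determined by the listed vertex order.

Set F = (0, 0), L = (1, 0), H = (0, 1); any affine frame gives the same invariant.
1. C is the centroid of triangle HLF ⇒ C = (1/3, 1/3)
2. S lies on line CH with CS:SH = 2:1 ⇒ S = (1/9, 7/9)
3. U is the midpoint of SH ⇒ U = (1/18, 8/9)
2·[LHU] = 1/18, 2·[CLS] = 2/9
[LHU]:[CLS] = 1/18:2/9 = 1/4

[LHU]:[CLS] = 1/4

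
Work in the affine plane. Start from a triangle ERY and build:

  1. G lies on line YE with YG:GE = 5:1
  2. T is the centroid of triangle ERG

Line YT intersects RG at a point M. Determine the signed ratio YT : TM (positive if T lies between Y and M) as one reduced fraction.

YT:TM = -16

Work in coordinates with E = (0, 0), R = (1, 0), Y = (0, 1).
1. G lies on line YE with YG:GE = 5:1 ⇒ G = (0, 1/6)
2. T is the centroid of triangle ERG ⇒ T = (1/3, 1/18)
line YT meets RG at M = (5/16, 11/96)
T = Y + t·(M−Y) with t = 16/15, so YT:TM = 16/15:-1/15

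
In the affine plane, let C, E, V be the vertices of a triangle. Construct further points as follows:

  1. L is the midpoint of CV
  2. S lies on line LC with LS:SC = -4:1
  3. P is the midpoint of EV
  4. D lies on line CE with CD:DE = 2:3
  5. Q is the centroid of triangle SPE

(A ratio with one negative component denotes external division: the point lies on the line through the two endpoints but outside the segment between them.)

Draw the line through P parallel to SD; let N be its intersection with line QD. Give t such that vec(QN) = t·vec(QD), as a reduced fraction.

Work in coordinates with C = (0, 0), E = (1, 0), V = (0, 1).
1. L is the midpoint of CV ⇒ L = (0, 1/2)
2. S lies on line LC with LS:SC = -4:1 ⇒ S = (0, -1/6)
3. P is the midpoint of EV ⇒ P = (1/2, 1/2)
4. D lies on line CE with CD:DE = 2:3 ⇒ D = (2/5, 0)
5. Q is the centroid of triangle SPE ⇒ Q = (1/2, 1/9)
through P parallel to SD: direction (2/5, 1/6); meets QD at N = (53/50, 11/15)
N = Q + t·(D−Q) with t = -28/5

t = -28/5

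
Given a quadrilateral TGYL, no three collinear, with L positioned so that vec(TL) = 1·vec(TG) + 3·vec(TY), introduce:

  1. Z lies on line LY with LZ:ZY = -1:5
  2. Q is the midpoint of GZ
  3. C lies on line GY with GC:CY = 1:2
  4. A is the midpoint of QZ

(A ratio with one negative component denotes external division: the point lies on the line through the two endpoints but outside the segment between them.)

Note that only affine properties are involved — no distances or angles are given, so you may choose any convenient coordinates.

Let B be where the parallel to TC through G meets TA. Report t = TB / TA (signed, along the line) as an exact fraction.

t = -16/65

Set T = (0, 0), G = (1, 0), Y = (0, 1), L = (1, 3); any affine frame gives the same invariant.
1. Z lies on line LY with LZ:ZY = -1:5 ⇒ Z = (5/4, 7/2)
2. Q is the midpoint of GZ ⇒ Q = (9/8, 7/4)
3. C lies on line GY with GC:CY = 1:2 ⇒ C = (2/3, 1/3)
4. A is the midpoint of QZ ⇒ A = (19/16, 21/8)
through G parallel to TC: direction (2/3, 1/3); meets TA at B = (-19/65, -42/65)
B = T + t·(A−T) with t = -16/65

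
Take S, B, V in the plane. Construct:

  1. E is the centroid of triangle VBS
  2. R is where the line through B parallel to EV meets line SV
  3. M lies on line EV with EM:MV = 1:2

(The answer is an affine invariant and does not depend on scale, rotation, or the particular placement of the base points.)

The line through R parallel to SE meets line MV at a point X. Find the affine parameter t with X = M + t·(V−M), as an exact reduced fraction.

t = 5/2

Assign S = (0, 0), B = (1, 0), V = (0, 1) — the answer is frame-independent, so this choice is without loss of generality.
1. E is the centroid of triangle VBS ⇒ E = (1/3, 1/3)
2. R is where the line through B parallel to EV meets line SV ⇒ R = (0, 2)
3. M lies on line EV with EM:MV = 1:2 ⇒ M = (2/9, 5/9)
through R parallel to SE: direction (1/3, 1/3); meets MV at X = (-1/3, 5/3)
X = M + t·(V−M) with t = 5/2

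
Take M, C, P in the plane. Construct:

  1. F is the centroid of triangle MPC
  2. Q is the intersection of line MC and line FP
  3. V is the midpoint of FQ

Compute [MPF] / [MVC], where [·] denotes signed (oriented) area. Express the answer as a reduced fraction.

Work in coordinates with M = (0, 0), C = (1, 0), P = (0, 1).
1. F is the centroid of triangle MPC ⇒ F = (1/3, 1/3)
2. Q is the intersection of line MC and line FP ⇒ Q = (1/2, 0)
3. V is the midpoint of FQ ⇒ V = (5/12, 1/6)
2·[MPF] = -1/3, 2·[MVC] = -1/6
[MPF]:[MVC] = -1/3:-1/6 = 2

[MPF]:[MVC] = 2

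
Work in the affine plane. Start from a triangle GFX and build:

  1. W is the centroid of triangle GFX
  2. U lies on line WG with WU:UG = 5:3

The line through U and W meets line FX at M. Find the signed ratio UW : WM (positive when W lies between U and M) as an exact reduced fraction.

UW:WM = 5/4

Assign G = (0, 0), F = (1, 0), X = (0, 1) — the answer is frame-independent, so this choice is without loss of generality.
1. W is the centroid of triangle GFX ⇒ W = (1/3, 1/3)
2. U lies on line WG with WU:UG = 5:3 ⇒ U = (1/8, 1/8)
line UW meets FX at M = (1/2, 1/2)
W = U + t·(M−U) with t = 5/9, so UW:WM = 5/9:4/9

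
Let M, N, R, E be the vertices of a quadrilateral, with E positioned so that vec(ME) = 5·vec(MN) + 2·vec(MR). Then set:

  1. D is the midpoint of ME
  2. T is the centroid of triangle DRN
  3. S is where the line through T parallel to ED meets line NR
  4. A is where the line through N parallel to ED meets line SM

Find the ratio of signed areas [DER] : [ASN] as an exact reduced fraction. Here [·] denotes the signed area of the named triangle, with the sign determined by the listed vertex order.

[DER]:[ASN] = -35/18

Choose coordinates M = (0, 0), N = (1, 0), R = (0, 1), E = (5, 2).
1. D is the midpoint of ME ⇒ D = (5/2, 1)
2. T is the centroid of triangle DRN ⇒ T = (7/6, 2/3)
3. S is where the line through T parallel to ED meets line NR ⇒ S = (4/7, 3/7)
4. A is where the line through N parallel to ED meets line SM ⇒ A = (-8/7, -6/7)
2·[DER] = 5/2, 2·[ASN] = -9/7
[DER]:[ASN] = 5/2:-9/7 = -35/18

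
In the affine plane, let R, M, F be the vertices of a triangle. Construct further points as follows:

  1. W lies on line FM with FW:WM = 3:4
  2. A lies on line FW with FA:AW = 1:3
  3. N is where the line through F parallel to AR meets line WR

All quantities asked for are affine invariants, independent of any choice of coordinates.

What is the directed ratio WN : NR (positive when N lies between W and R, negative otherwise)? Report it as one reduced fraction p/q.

WN:NR = -4

Choose coordinates R = (0, 0), M = (1, 0), F = (0, 1).
1. W lies on line FM with FW:WM = 3:4 ⇒ W = (3/7, 4/7)
2. A lies on line FW with FA:AW = 1:3 ⇒ A = (3/28, 25/28)
3. N is where the line through F parallel to AR meets line WR ⇒ N = (-1/7, -4/21)
N = W + t·(R−W) with t = 4/3, so WN:NR = t:(1−t) = 4/3:-1/3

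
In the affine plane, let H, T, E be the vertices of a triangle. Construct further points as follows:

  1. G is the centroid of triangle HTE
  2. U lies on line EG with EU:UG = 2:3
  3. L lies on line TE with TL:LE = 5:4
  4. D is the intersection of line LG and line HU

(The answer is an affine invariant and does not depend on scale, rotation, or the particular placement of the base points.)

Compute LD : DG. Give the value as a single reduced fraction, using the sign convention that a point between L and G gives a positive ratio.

Work in coordinates with H = (0, 0), T = (1, 0), E = (0, 1).
1. G is the centroid of triangle HTE ⇒ G = (1/3, 1/3)
2. U lies on line EG with EU:UG = 2:3 ⇒ U = (2/15, 11/15)
3. L lies on line TE with TL:LE = 5:4 ⇒ L = (4/9, 5/9)
4. D is the intersection of line LG and line HU ⇒ D = (-2/21, -11/21)
D = L + t·(G−L) with t = 34/7, so LD:DG = t:(1−t) = 34/7:-27/7

LD:DG = -34/27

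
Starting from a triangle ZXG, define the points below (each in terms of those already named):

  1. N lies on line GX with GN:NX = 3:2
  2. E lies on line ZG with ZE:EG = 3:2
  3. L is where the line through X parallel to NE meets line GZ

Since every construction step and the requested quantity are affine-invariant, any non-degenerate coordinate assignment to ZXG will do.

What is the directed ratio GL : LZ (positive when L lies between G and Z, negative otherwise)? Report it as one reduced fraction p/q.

Work in coordinates with Z = (0, 0), X = (1, 0), G = (0, 1).
1. N lies on line GX with GN:NX = 3:2 ⇒ N = (3/5, 2/5)
2. E lies on line ZG with ZE:EG = 3:2 ⇒ E = (0, 3/5)
3. L is where the line through X parallel to NE meets line GZ ⇒ L = (0, 1/3)
L = G + t·(Z−G) with t = 2/3, so GL:LZ = t:(1−t) = 2/3:1/3

GL:LZ = 2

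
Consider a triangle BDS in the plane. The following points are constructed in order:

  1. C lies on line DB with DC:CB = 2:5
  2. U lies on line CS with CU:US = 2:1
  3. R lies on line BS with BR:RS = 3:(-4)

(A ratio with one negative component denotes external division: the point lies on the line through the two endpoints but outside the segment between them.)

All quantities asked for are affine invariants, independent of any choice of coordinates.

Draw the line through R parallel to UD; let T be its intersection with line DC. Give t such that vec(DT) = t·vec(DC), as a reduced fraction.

Work in coordinates with B = (0, 0), D = (1, 0), S = (0, 1).
1. C lies on line DB with DC:CB = 2:5 ⇒ C = (5/7, 0)
2. U lies on line CS with CU:US = 2:1 ⇒ U = (5/21, 2/3)
3. R lies on line BS with BR:RS = 3:(-4) ⇒ R = (0, -3)
through R parallel to UD: direction (16/21, -2/3); meets DC at T = (-24/7, 0)
T = D + t·(C−D) with t = 31/2

t = 31/2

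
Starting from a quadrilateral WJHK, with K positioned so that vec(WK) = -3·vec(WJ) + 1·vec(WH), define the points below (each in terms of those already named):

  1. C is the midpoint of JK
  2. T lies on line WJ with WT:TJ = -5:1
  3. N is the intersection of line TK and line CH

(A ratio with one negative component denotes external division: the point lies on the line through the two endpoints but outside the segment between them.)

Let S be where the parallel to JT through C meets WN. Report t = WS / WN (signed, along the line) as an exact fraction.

Assign W = (0, 0), J = (1, 0), H = (0, 1), K = (-3, 1) — the answer is frame-independent, so this choice is without loss of generality.
1. C is the midpoint of JK ⇒ C = (-1, 1/2)
2. T lies on line WJ with WT:TJ = -5:1 ⇒ T = (5/4, 0)
3. N is the intersection of line TK and line CH ⇒ N = (-24/25, 13/25)
through C parallel to JT: direction (1/4, 0); meets WN at S = (-12/13, 1/2)
S = W + t·(N−W) with t = 25/26

t = 25/26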